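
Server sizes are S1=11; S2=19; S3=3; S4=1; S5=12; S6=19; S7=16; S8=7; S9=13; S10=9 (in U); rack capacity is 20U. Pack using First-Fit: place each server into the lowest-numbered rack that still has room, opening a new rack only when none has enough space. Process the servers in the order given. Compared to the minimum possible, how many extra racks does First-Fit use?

First-Fit: [11,3,1] [19] [12,7] [19] [16] [13] [9] → 7 racks.
Total size 110U; any packing needs at least ⌈110/20⌉ = 6 racks.
An optimal packing achieves that bound: [19,1] [19] [16,3] [13,7] [12] [11,9] → 6 racks.
Excess: 7 − 6 = 1.

1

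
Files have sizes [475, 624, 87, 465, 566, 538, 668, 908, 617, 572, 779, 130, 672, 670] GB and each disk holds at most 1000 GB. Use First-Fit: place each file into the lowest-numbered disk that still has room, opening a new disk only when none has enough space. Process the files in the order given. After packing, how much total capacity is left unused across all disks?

Put 475 GB in disk 1; 525 GB remain.
Put 624 GB in disk 2; 376 GB remain.
Put 87 GB in disk 1; 438 GB remain.
Put 465 GB in disk 3; 535 GB remain.
Put 566 GB in disk 4; 434 GB remain.
Put 538 GB in disk 5; 462 GB remain.
Put 668 GB in disk 6; 332 GB remain.
Put 908 GB in disk 7; 92 GB remain.
Put 617 GB in disk 8; 383 GB remain.
Put 572 GB in disk 9; 428 GB remain.
Put 779 GB in disk 10; 221 GB remain.
Put 130 GB in disk 1; 308 GB remain.
Put 672 GB in disk 11; 328 GB remain.
Put 670 GB in disk 12; 330 GB remain.
12 disks × 1000 GB = 12000 GB; used 7771 GB; unused 4229 GB.

4229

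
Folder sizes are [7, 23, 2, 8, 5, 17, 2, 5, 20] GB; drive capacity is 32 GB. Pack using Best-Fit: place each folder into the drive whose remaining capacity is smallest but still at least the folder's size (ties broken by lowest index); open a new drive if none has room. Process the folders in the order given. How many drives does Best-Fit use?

3

7 GB → drive 1 (remaining 25 GB)
23 GB → drive 1 (remaining 2 GB)
2 GB → drive 1 (remaining 0 GB)
8 GB → drive 2 (remaining 24 GB)
5 GB → drive 2 (remaining 19 GB)
17 GB → drive 2 (remaining 2 GB)
2 GB → drive 2 (remaining 0 GB)
5 GB → drive 3 (remaining 27 GB)
20 GB → drive 3 (remaining 7 GB)
Final drives: [7,23,2] [8,5,17,2] [5,20].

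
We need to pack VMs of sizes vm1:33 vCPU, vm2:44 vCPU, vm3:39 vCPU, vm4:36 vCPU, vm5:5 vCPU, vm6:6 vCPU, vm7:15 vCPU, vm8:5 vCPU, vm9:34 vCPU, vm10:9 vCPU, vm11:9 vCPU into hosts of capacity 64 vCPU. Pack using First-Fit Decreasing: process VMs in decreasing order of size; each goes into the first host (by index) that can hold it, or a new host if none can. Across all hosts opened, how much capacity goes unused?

85

Sorted descending: 44, 39, 36, 34, 33, 15, 9, 9, 6, 5, 5.
44 vCPU → host 1 (remaining 20 vCPU)
39 vCPU → host 2 (remaining 25 vCPU)
36 vCPU → host 3 (remaining 28 vCPU)
34 vCPU → host 4 (remaining 30 vCPU)
33 vCPU → host 5 (remaining 31 vCPU)
15 vCPU → host 1 (remaining 5 vCPU)
9 vCPU → host 2 (remaining 16 vCPU)
9 vCPU → host 2 (remaining 7 vCPU)
6 vCPU → host 2 (remaining 1 vCPU)
5 vCPU → host 1 (remaining 0 vCPU)
5 vCPU → host 3 (remaining 23 vCPU)
5 hosts × 64 vCPU = 320 vCPU; used 235 vCPU; unused 85 vCPU.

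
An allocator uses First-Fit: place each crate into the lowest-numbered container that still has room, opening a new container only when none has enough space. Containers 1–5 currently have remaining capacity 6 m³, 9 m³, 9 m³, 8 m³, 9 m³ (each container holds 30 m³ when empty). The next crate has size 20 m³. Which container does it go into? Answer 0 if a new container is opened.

0

No container has ≥ 20 m³ free, so a new container is opened.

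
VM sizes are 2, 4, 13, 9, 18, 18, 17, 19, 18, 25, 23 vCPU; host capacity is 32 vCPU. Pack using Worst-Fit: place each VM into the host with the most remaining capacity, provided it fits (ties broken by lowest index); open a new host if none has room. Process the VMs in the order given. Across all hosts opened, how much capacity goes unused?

90

host 1: place 2 vCPU, 30 vCPU left
host 1: place 4 vCPU, 26 vCPU left
host 1: place 13 vCPU, 13 vCPU left
host 1: place 9 vCPU, 4 vCPU left
host 2: place 18 vCPU, 14 vCPU left
host 3: place 18 vCPU, 14 vCPU left
host 4: place 17 vCPU, 15 vCPU left
host 5: place 19 vCPU, 13 vCPU left
host 6: place 18 vCPU, 14 vCPU left
host 7: place 25 vCPU, 7 vCPU left
host 8: place 23 vCPU, 9 vCPU left
8 hosts × 32 vCPU = 256 vCPU; used 166 vCPU; unused 90 vCPU.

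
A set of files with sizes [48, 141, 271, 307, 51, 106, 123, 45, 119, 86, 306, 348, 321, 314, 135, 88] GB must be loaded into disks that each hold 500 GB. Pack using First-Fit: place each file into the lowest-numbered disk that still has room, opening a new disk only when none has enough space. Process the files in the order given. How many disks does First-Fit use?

7

Put 48 GB in disk 1; 452 GB remain.
Put 141 GB in disk 1; 311 GB remain.
Put 271 GB in disk 1; 40 GB remain.
Put 307 GB in disk 2; 193 GB remain.
Put 51 GB in disk 2; 142 GB remain.
Put 106 GB in disk 2; 36 GB remain.
Put 123 GB in disk 3; 377 GB remain.
Put 45 GB in disk 3; 332 GB remain.
Put 119 GB in disk 3; 213 GB remain.
Put 86 GB in disk 3; 127 GB remain.
Put 306 GB in disk 4; 194 GB remain.
Put 348 GB in disk 5; 152 GB remain.
Put 321 GB in disk 6; 179 GB remain.
Put 314 GB in disk 7; 186 GB remain.
Put 135 GB in disk 4; 59 GB remain.
Put 88 GB in disk 3; 39 GB remain.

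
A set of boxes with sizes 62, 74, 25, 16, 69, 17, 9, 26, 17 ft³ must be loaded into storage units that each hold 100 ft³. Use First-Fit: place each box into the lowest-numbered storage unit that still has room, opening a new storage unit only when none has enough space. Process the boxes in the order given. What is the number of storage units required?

storage unit 1: place 62 ft³, 38 ft³ left
storage unit 2: place 74 ft³, 26 ft³ left
storage unit 1: place 25 ft³, 13 ft³ left
storage unit 2: place 16 ft³, 10 ft³ left
storage unit 3: place 69 ft³, 31 ft³ left
storage unit 3: place 17 ft³, 14 ft³ left
storage unit 1: place 9 ft³, 4 ft³ left
storage unit 4: place 26 ft³, 74 ft³ left
storage unit 4: place 17 ft³, 57 ft³ left
Final storage units: [62,25,9] [74,16] [69,17] [26,17].

4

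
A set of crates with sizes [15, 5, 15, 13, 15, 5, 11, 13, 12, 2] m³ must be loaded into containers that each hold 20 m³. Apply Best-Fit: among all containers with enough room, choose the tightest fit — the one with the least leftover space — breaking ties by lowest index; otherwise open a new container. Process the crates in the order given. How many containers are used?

Put 15 m³ in container 1; 5 m³ remain.
Put 5 m³ in container 1; 0 m³ remain.
Put 15 m³ in container 2; 5 m³ remain.
Put 13 m³ in container 3; 7 m³ remain.
Put 15 m³ in container 4; 5 m³ remain.
Put 5 m³ in container 2; 0 m³ remain.
Put 11 m³ in container 5; 9 m³ remain.
Put 13 m³ in container 6; 7 m³ remain.
Put 12 m³ in container 7; 8 m³ remain.
Put 2 m³ in container 4; 3 m³ remain.

7 containers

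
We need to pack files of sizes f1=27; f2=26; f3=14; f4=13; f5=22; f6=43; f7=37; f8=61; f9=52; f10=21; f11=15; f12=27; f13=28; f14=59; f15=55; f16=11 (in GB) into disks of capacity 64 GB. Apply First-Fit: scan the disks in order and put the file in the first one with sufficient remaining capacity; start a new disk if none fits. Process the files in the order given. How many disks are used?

9

disk 1: place f1 (27 GB), 37 GB left
disk 1: place f2 (26 GB), 11 GB left
disk 2: place f3 (14 GB), 50 GB left
disk 2: place f4 (13 GB), 37 GB left
disk 2: place f5 (22 GB), 15 GB left
disk 3: place f6 (43 GB), 21 GB left
disk 4: place f7 (37 GB), 27 GB left
disk 5: place f8 (61 GB), 3 GB left
disk 6: place f9 (52 GB), 12 GB left
disk 3: place f10 (21 GB), 0 GB left
disk 2: place f11 (15 GB), 0 GB left
disk 4: place f12 (27 GB), 0 GB left
disk 7: place f13 (28 GB), 36 GB left
disk 8: place f14 (59 GB), 5 GB left
disk 9: place f15 (55 GB), 9 GB left
disk 1: place f16 (11 GB), 0 GB left
Final disks: [27,26,11] [14,13,22,15] [43,21] [37,27] [61] [52] [28] [59] [55].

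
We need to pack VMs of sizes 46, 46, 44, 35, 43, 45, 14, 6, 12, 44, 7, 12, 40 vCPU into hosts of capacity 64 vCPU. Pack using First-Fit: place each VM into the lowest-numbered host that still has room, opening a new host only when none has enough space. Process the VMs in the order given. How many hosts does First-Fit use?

8 hosts

host 1: place 46 vCPU, 18 vCPU left
host 2: place 46 vCPU, 18 vCPU left
host 3: place 44 vCPU, 20 vCPU left
host 4: place 35 vCPU, 29 vCPU left
host 5: place 43 vCPU, 21 vCPU left
host 6: place 45 vCPU, 19 vCPU left
host 1: place 14 vCPU, 4 vCPU left
host 2: place 6 vCPU, 12 vCPU left
host 2: place 12 vCPU, 0 vCPU left
host 7: place 44 vCPU, 20 vCPU left
host 3: place 7 vCPU, 13 vCPU left
host 3: place 12 vCPU, 1 vCPU left
host 8: place 40 vCPU, 24 vCPU left
Final hosts: [46,14] [46,6,12] [44,7,12] [35] [43] [45] [44] [40].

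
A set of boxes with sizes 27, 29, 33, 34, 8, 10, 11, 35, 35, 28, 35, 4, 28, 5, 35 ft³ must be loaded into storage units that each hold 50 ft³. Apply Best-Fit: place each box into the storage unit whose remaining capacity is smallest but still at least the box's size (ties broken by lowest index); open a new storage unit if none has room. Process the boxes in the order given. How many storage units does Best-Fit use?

storage unit 1: place 27 ft³, 23 ft³ left
storage unit 2: place 29 ft³, 21 ft³ left
storage unit 3: place 33 ft³, 17 ft³ left
storage unit 4: place 34 ft³, 16 ft³ left
storage unit 4: place 8 ft³, 8 ft³ left
storage unit 3: place 10 ft³, 7 ft³ left
storage unit 2: place 11 ft³, 10 ft³ left
storage unit 5: place 35 ft³, 15 ft³ left
storage unit 6: place 35 ft³, 15 ft³ left
storage unit 7: place 28 ft³, 22 ft³ left
storage unit 8: place 35 ft³, 15 ft³ left
storage unit 3: place 4 ft³, 3 ft³ left
storage unit 9: place 28 ft³, 22 ft³ left
storage unit 4: place 5 ft³, 3 ft³ left
storage unit 10: place 35 ft³, 15 ft³ left

10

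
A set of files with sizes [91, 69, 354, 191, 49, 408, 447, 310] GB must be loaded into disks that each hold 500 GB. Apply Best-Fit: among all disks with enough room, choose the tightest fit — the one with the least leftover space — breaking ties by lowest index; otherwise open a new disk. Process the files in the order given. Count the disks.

disk 1: place 91 GB, 409 GB left
disk 1: place 69 GB, 340 GB left
disk 2: place 354 GB, 146 GB left
disk 1: place 191 GB, 149 GB left
disk 2: place 49 GB, 97 GB left
disk 3: place 408 GB, 92 GB left
disk 4: place 447 GB, 53 GB left
disk 5: place 310 GB, 190 GB left
Final disks: [91,69,191] [354,49] [408] [447] [310].

5 disks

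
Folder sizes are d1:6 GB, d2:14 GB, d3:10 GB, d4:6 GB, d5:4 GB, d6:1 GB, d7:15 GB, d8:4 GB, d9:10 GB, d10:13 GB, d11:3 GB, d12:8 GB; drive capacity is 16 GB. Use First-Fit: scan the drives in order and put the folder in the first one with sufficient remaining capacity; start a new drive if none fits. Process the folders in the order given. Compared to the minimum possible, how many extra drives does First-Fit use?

First-Fit: [6,10] [14,1] [6,4,4] [15] [10,3] [13] [8] → 7 drives.
Total size 94 GB; any packing needs at least ⌈94/16⌉ = 6 drives.
An optimal packing achieves that bound: [15,1] [14] [13,3] [10,6] [10,6] [8,4,4] → 6 drives.
Excess: 7 − 6 = 1.

1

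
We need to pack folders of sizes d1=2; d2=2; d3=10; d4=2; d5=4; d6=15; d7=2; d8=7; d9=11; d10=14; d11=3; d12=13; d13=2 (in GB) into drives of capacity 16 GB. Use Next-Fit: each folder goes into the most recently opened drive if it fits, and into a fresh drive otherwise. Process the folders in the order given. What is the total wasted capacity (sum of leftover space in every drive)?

41

drive 1: place d1 (2 GB), 14 GB left
drive 1: place d2 (2 GB), 12 GB left
drive 1: place d3 (10 GB), 2 GB left
drive 1: place d4 (2 GB), 0 GB left
drive 2: place d5 (4 GB), 12 GB left
drive 3: place d6 (15 GB), 1 GB left
drive 4: place d7 (2 GB), 14 GB left
drive 4: place d8 (7 GB), 7 GB left
drive 5: place d9 (11 GB), 5 GB left
drive 6: place d10 (14 GB), 2 GB left
drive 7: place d11 (3 GB), 13 GB left
drive 7: place d12 (13 GB), 0 GB left
drive 8: place d13 (2 GB), 14 GB left
8 drives × 16 GB = 128 GB; used 87 GB; unused 41 GB.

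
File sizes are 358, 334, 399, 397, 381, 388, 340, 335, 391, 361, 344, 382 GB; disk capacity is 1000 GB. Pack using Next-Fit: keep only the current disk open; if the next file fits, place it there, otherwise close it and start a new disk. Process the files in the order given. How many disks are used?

Put 358 GB in disk 1; 642 GB remain.
Put 334 GB in disk 1; 308 GB remain.
Put 399 GB in disk 2; 601 GB remain.
Put 397 GB in disk 2; 204 GB remain.
Put 381 GB in disk 3; 619 GB remain.
Put 388 GB in disk 3; 231 GB remain.
Put 340 GB in disk 4; 660 GB remain.
Put 335 GB in disk 4; 325 GB remain.
Put 391 GB in disk 5; 609 GB remain.
Put 361 GB in disk 5; 248 GB remain.
Put 344 GB in disk 6; 656 GB remain.
Put 382 GB in disk 6; 274 GB remain.
Final disks: [358,334] [399,397] [381,388] [340,335] [391,361] [344,382].

6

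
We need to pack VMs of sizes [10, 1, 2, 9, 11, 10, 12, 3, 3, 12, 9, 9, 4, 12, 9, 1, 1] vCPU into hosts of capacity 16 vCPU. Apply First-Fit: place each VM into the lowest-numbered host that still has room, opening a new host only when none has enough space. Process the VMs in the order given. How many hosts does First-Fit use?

host 1: place 10 vCPU, 6 vCPU left
host 1: place 1 vCPU, 5 vCPU left
host 1: place 2 vCPU, 3 vCPU left
host 2: place 9 vCPU, 7 vCPU left
host 3: place 11 vCPU, 5 vCPU left
host 4: place 10 vCPU, 6 vCPU left
host 5: place 12 vCPU, 4 vCPU left
host 1: place 3 vCPU, 0 vCPU left
host 2: place 3 vCPU, 4 vCPU left
host 6: place 12 vCPU, 4 vCPU left
host 7: place 9 vCPU, 7 vCPU left
host 8: place 9 vCPU, 7 vCPU left
host 2: place 4 vCPU, 0 vCPU left
host 9: place 12 vCPU, 4 vCPU left
host 10: place 9 vCPU, 7 vCPU left
host 3: place 1 vCPU, 4 vCPU left
host 3: place 1 vCPU, 3 vCPU left

10 hosts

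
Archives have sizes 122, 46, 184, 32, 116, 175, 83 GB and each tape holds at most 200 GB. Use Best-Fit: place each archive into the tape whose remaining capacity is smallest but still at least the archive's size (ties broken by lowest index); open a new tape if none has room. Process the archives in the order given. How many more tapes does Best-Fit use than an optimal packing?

Best-Fit: [122,46,32] [184] [116,83] [175] → 4 tapes.
Total size 758 GB; any packing needs at least ⌈758/200⌉ = 4 tapes.
So 4 is already optimal.

0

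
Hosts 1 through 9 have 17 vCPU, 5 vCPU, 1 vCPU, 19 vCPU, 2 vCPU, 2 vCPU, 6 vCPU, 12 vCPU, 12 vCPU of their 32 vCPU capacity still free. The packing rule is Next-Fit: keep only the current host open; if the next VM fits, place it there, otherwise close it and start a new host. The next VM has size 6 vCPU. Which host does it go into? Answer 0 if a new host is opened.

Next-Fit only looks at host 9, which has 12 vCPU free.
6 vCPU fits there.

9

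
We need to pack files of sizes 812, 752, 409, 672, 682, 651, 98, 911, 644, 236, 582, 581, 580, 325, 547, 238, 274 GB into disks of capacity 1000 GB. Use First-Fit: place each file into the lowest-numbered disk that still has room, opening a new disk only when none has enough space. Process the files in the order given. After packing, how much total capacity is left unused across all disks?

2006

disk 1: place 812 GB, 188 GB left
disk 2: place 752 GB, 248 GB left
disk 3: place 409 GB, 591 GB left
disk 4: place 672 GB, 328 GB left
disk 5: place 682 GB, 318 GB left
disk 6: place 651 GB, 349 GB left
disk 1: place 98 GB, 90 GB left
disk 7: place 911 GB, 89 GB left
disk 8: place 644 GB, 356 GB left
disk 2: place 236 GB, 12 GB left
disk 3: place 582 GB, 9 GB left
disk 9: place 581 GB, 419 GB left
disk 10: place 580 GB, 420 GB left
disk 4: place 325 GB, 3 GB left
disk 11: place 547 GB, 453 GB left
disk 5: place 238 GB, 80 GB left
disk 6: place 274 GB, 75 GB left
11 disks × 1000 GB = 11000 GB; used 8994 GB; unused 2006 GB.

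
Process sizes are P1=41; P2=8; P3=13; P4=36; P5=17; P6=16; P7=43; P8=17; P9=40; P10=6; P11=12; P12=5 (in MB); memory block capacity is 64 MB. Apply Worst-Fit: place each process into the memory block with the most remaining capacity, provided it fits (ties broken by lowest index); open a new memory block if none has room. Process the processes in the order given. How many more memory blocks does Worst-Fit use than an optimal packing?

Worst-Fit: [41,8,13] [36,17,6] [16,43] [17,40] [12,5] → 5 memory blocks.
Total size 254 MB; any packing needs at least ⌈254/64⌉ = 4 memory blocks.
An optimal packing achieves that bound: [43,13,8] [41,17,6] [40,17,5] [36,16,12] → 4 memory blocks.
Excess: 5 − 4 = 1.

1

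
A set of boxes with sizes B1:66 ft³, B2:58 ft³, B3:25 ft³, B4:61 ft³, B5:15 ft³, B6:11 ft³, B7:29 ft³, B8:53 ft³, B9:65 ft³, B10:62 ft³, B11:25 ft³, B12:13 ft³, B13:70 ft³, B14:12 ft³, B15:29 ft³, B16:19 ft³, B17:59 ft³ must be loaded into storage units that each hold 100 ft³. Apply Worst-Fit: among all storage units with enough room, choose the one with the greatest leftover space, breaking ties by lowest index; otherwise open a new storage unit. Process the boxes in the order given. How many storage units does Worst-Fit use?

9 storage units

Put B1 (66 ft³) in storage unit 1; 34 ft³ remain.
Put B2 (58 ft³) in storage unit 2; 42 ft³ remain.
Put B3 (25 ft³) in storage unit 2; 17 ft³ remain.
Put B4 (61 ft³) in storage unit 3; 39 ft³ remain.
Put B5 (15 ft³) in storage unit 3; 24 ft³ remain.
Put B6 (11 ft³) in storage unit 1; 23 ft³ remain.
Put B7 (29 ft³) in storage unit 4; 71 ft³ remain.
Put B8 (53 ft³) in storage unit 4; 18 ft³ remain.
Put B9 (65 ft³) in storage unit 5; 35 ft³ remain.
Put B10 (62 ft³) in storage unit 6; 38 ft³ remain.
Put B11 (25 ft³) in storage unit 6; 13 ft³ remain.
Put B12 (13 ft³) in storage unit 5; 22 ft³ remain.
Put B13 (70 ft³) in storage unit 7; 30 ft³ remain.
Put B14 (12 ft³) in storage unit 7; 18 ft³ remain.
Put B15 (29 ft³) in storage unit 8; 71 ft³ remain.
Put B16 (19 ft³) in storage unit 8; 52 ft³ remain.
Put B17 (59 ft³) in storage unit 9; 41 ft³ remain.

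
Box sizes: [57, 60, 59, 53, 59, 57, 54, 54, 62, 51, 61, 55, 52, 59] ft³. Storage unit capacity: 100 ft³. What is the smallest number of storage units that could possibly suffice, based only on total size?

Total size = 57 + 60 + 59 + 53 + 59 + 57 + 54 + 54 + 62 + 51 + 61 + 55 + 52 + 59 = 793 ft³.
⌈793 / 100⌉ = 8.

8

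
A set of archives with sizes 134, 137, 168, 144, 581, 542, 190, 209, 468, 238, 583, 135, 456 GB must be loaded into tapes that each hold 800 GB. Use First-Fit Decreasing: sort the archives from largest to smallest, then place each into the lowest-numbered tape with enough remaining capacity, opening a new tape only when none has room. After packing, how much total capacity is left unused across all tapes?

Sorted descending: 583, 581, 542, 468, 456, 238, 209, 190, 168, 144, 137, 135, 134.
583 GB → tape 1 (remaining 217 GB)
581 GB → tape 2 (remaining 219 GB)
542 GB → tape 3 (remaining 258 GB)
468 GB → tape 4 (remaining 332 GB)
456 GB → tape 5 (remaining 344 GB)
238 GB → tape 3 (remaining 20 GB)
209 GB → tape 1 (remaining 8 GB)
190 GB → tape 2 (remaining 29 GB)
168 GB → tape 4 (remaining 164 GB)
144 GB → tape 4 (remaining 20 GB)
137 GB → tape 5 (remaining 207 GB)
135 GB → tape 5 (remaining 72 GB)
134 GB → tape 6 (remaining 666 GB)
6 tapes × 800 GB = 4800 GB; used 3985 GB; unused 815 GB.

815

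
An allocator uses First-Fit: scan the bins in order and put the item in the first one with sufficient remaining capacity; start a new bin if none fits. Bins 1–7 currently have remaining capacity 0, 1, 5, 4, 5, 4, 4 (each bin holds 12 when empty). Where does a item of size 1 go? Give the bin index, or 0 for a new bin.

2

Bins with room: bin 2 (1), bin 3 (5), bin 4 (4), bin 5 (5), bin 6 (4), bin 7 (4).
The first with room is bin 2.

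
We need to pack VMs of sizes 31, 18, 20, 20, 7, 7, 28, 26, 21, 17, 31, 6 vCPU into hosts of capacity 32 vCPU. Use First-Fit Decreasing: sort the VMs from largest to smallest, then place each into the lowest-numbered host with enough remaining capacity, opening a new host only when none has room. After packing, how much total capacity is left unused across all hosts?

Sorted descending: 31, 31, 28, 26, 21, 20, 20, 18, 17, 7, 7, 6.
host 1: place 31 vCPU, 1 vCPU left
host 2: place 31 vCPU, 1 vCPU left
host 3: place 28 vCPU, 4 vCPU left
host 4: place 26 vCPU, 6 vCPU left
host 5: place 21 vCPU, 11 vCPU left
host 6: place 20 vCPU, 12 vCPU left
host 7: place 20 vCPU, 12 vCPU left
host 8: place 18 vCPU, 14 vCPU left
host 9: place 17 vCPU, 15 vCPU left
host 5: place 7 vCPU, 4 vCPU left
host 6: place 7 vCPU, 5 vCPU left
host 4: place 6 vCPU, 0 vCPU left
9 hosts × 32 vCPU = 288 vCPU; used 232 vCPU; unused 56 vCPU.

56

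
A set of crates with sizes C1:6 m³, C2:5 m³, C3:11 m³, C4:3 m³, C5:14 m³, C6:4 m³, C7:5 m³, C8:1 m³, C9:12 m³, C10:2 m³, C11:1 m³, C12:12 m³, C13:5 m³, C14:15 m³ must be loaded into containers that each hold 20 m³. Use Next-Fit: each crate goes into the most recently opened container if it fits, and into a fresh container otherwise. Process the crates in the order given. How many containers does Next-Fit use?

6 containers

C1 (6 m³) → container 1 (remaining 14 m³)
C2 (5 m³) → container 1 (remaining 9 m³)
C3 (11 m³) → container 2 (remaining 9 m³)
C4 (3 m³) → container 2 (remaining 6 m³)
C5 (14 m³) → container 3 (remaining 6 m³)
C6 (4 m³) → container 3 (remaining 2 m³)
C7 (5 m³) → container 4 (remaining 15 m³)
C8 (1 m³) → container 4 (remaining 14 m³)
C9 (12 m³) → container 4 (remaining 2 m³)
C10 (2 m³) → container 4 (remaining 0 m³)
C11 (1 m³) → container 5 (remaining 19 m³)
C12 (12 m³) → container 5 (remaining 7 m³)
C13 (5 m³) → container 5 (remaining 2 m³)
C14 (15 m³) → container 6 (remaining 5 m³)
Final containers: [6,5] [11,3] [14,4] [5,1,12,2] [1,12,5] [15].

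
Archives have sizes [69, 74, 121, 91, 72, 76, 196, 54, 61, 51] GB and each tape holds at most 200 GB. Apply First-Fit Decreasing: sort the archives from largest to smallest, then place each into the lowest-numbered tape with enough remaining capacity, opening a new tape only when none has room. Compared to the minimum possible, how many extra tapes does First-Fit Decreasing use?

First-Fit Decreasing: [196] [121,76] [91,74] [72,69,54] [61,51] → 5 tapes.
Total size 865 GB; any packing needs at least ⌈865/200⌉ = 5 tapes.
So 5 is already optimal.

0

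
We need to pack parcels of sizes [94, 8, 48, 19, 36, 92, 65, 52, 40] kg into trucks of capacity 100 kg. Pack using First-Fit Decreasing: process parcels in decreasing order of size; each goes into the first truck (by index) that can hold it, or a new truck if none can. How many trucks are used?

5

Sorted descending: 94, 92, 65, 52, 48, 40, 36, 19, 8.
truck 1: place 94 kg, 6 kg left
truck 2: place 92 kg, 8 kg left
truck 3: place 65 kg, 35 kg left
truck 4: place 52 kg, 48 kg left
truck 4: place 48 kg, 0 kg left
truck 5: place 40 kg, 60 kg left
truck 5: place 36 kg, 24 kg left
truck 3: place 19 kg, 16 kg left
truck 2: place 8 kg, 0 kg left
Final trucks: [94] [92,8] [65,19] [52,48] [40,36].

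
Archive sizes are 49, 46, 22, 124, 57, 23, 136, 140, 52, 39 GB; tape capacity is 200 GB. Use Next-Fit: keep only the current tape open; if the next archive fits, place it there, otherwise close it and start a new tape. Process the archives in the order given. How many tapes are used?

5

Put 49 GB in tape 1; 151 GB remain.
Put 46 GB in tape 1; 105 GB remain.
Put 22 GB in tape 1; 83 GB remain.
Put 124 GB in tape 2; 76 GB remain.
Put 57 GB in tape 2; 19 GB remain.
Put 23 GB in tape 3; 177 GB remain.
Put 136 GB in tape 3; 41 GB remain.
Put 140 GB in tape 4; 60 GB remain.
Put 52 GB in tape 4; 8 GB remain.
Put 39 GB in tape 5; 161 GB remain.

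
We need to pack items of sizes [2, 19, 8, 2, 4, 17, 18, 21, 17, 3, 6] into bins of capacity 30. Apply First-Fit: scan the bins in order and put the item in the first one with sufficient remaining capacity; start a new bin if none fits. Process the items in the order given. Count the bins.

5

2 → bin 1 (remaining 28)
19 → bin 1 (remaining 9)
8 → bin 1 (remaining 1)
2 → bin 2 (remaining 28)
4 → bin 2 (remaining 24)
17 → bin 2 (remaining 7)
18 → bin 3 (remaining 12)
21 → bin 4 (remaining 9)
17 → bin 5 (remaining 13)
3 → bin 2 (remaining 4)
6 → bin 3 (remaining 6)
Final bins: [2,19,8] [2,4,17,3] [18,6] [21] [17].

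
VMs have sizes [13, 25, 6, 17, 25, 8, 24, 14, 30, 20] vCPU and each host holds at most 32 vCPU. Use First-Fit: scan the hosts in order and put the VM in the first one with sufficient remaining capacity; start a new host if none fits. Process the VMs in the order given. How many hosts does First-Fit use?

7

13 vCPU → host 1 (remaining 19 vCPU)
25 vCPU → host 2 (remaining 7 vCPU)
6 vCPU → host 1 (remaining 13 vCPU)
17 vCPU → host 3 (remaining 15 vCPU)
25 vCPU → host 4 (remaining 7 vCPU)
8 vCPU → host 1 (remaining 5 vCPU)
24 vCPU → host 5 (remaining 8 vCPU)
14 vCPU → host 3 (remaining 1 vCPU)
30 vCPU → host 6 (remaining 2 vCPU)
20 vCPU → host 7 (remaining 12 vCPU)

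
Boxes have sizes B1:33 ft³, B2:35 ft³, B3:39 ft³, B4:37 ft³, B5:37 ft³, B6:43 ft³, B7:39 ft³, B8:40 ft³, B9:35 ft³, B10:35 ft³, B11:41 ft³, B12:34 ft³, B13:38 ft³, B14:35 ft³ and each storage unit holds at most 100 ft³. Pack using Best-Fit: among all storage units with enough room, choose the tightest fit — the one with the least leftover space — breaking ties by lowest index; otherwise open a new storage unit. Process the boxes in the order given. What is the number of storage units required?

storage unit 1: place B1 (33 ft³), 67 ft³ left
storage unit 1: place B2 (35 ft³), 32 ft³ left
storage unit 2: place B3 (39 ft³), 61 ft³ left
storage unit 2: place B4 (37 ft³), 24 ft³ left
storage unit 3: place B5 (37 ft³), 63 ft³ left
storage unit 3: place B6 (43 ft³), 20 ft³ left
storage unit 4: place B7 (39 ft³), 61 ft³ left
storage unit 4: place B8 (40 ft³), 21 ft³ left
storage unit 5: place B9 (35 ft³), 65 ft³ left
storage unit 5: place B10 (35 ft³), 30 ft³ left
storage unit 6: place B11 (41 ft³), 59 ft³ left
storage unit 6: place B12 (34 ft³), 25 ft³ left
storage unit 7: place B13 (38 ft³), 62 ft³ left
storage unit 7: place B14 (35 ft³), 27 ft³ left
Final storage units: [33,35] [39,37] [37,43] [39,40] [35,35] [41,34] [38,35].

7 storage units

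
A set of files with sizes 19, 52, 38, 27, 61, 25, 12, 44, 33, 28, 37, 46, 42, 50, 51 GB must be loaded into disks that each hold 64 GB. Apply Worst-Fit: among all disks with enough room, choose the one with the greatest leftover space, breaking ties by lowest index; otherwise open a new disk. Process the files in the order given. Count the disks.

11 disks

disk 1: place 19 GB, 45 GB left
disk 2: place 52 GB, 12 GB left
disk 1: place 38 GB, 7 GB left
disk 3: place 27 GB, 37 GB left
disk 4: place 61 GB, 3 GB left
disk 3: place 25 GB, 12 GB left
disk 2: place 12 GB, 0 GB left
disk 5: place 44 GB, 20 GB left
disk 6: place 33 GB, 31 GB left
disk 6: place 28 GB, 3 GB left
disk 7: place 37 GB, 27 GB left
disk 8: place 46 GB, 18 GB left
disk 9: place 42 GB, 22 GB left
disk 10: place 50 GB, 14 GB left
disk 11: place 51 GB, 13 GB left
Final disks: [19,38] [52,12] [27,25] [61] [44] [33,28] [37] [46] [42] [50] [51].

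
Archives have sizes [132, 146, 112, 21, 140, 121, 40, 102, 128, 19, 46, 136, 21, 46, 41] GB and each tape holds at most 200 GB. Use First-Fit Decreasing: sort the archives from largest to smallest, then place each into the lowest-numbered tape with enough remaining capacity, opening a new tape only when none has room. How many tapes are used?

8

Sorted descending: 146, 140, 136, 132, 128, 121, 112, 102, 46, 46, 41, 40, 21, 21, 19.
146 GB → tape 1 (remaining 54 GB)
140 GB → tape 2 (remaining 60 GB)
136 GB → tape 3 (remaining 64 GB)
132 GB → tape 4 (remaining 68 GB)
128 GB → tape 5 (remaining 72 GB)
121 GB → tape 6 (remaining 79 GB)
112 GB → tape 7 (remaining 88 GB)
102 GB → tape 8 (remaining 98 GB)
46 GB → tape 1 (remaining 8 GB)
46 GB → tape 2 (remaining 14 GB)
41 GB → tape 3 (remaining 23 GB)
40 GB → tape 4 (remaining 28 GB)
21 GB → tape 3 (remaining 2 GB)
21 GB → tape 4 (remaining 7 GB)
19 GB → tape 5 (remaining 53 GB)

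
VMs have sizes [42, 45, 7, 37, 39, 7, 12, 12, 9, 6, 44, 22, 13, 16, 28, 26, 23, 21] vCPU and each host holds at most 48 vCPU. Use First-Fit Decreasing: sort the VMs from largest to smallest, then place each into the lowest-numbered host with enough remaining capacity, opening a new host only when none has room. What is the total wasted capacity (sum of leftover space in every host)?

23

Sorted descending: 45, 44, 42, 39, 37, 28, 26, 23, 22, 21, 16, 13, 12, 12, 9, 7, 7, 6.
45 vCPU → host 1 (remaining 3 vCPU)
44 vCPU → host 2 (remaining 4 vCPU)
42 vCPU → host 3 (remaining 6 vCPU)
39 vCPU → host 4 (remaining 9 vCPU)
37 vCPU → host 5 (remaining 11 vCPU)
28 vCPU → host 6 (remaining 20 vCPU)
26 vCPU → host 7 (remaining 22 vCPU)
23 vCPU → host 8 (remaining 25 vCPU)
22 vCPU → host 7 (remaining 0 vCPU)
21 vCPU → host 8 (remaining 4 vCPU)
16 vCPU → host 6 (remaining 4 vCPU)
13 vCPU → host 9 (remaining 35 vCPU)
12 vCPU → host 9 (remaining 23 vCPU)
12 vCPU → host 9 (remaining 11 vCPU)
9 vCPU → host 4 (remaining 0 vCPU)
7 vCPU → host 5 (remaining 4 vCPU)
7 vCPU → host 9 (remaining 4 vCPU)
6 vCPU → host 3 (remaining 0 vCPU)
9 hosts × 48 vCPU = 432 vCPU; used 409 vCPU; unused 23 vCPU.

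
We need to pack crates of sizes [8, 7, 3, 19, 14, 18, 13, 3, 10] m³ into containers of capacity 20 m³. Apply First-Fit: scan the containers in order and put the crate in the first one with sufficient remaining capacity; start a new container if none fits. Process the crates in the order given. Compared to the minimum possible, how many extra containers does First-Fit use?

1

First-Fit: [8,7,3] [19] [14,3] [18] [13] [10] → 6 containers.
Total size 95 m³; any packing needs at least ⌈95/20⌉ = 5 containers.
An optimal packing achieves that bound: [19] [18] [14,3,3] [13,7] [10,8] → 5 containers.
Excess: 6 − 5 = 1.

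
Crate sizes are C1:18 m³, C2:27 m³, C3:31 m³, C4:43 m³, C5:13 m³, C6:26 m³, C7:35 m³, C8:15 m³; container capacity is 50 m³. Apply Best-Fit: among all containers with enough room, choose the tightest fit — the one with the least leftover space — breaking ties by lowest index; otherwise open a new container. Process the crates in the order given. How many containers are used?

5 containers

Put C1 (18 m³) in container 1; 32 m³ remain.
Put C2 (27 m³) in container 1; 5 m³ remain.
Put C3 (31 m³) in container 2; 19 m³ remain.
Put C4 (43 m³) in container 3; 7 m³ remain.
Put C5 (13 m³) in container 2; 6 m³ remain.
Put C6 (26 m³) in container 4; 24 m³ remain.
Put C7 (35 m³) in container 5; 15 m³ remain.
Put C8 (15 m³) in container 5; 0 m³ remain.
Final containers: [18,27] [31,13] [43] [26] [35,15].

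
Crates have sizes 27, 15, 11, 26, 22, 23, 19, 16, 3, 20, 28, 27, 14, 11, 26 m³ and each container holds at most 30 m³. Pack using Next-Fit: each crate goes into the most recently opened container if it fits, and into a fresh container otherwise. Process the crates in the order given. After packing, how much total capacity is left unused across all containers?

27 m³ → container 1 (remaining 3 m³)
15 m³ → container 2 (remaining 15 m³)
11 m³ → container 2 (remaining 4 m³)
26 m³ → container 3 (remaining 4 m³)
22 m³ → container 4 (remaining 8 m³)
23 m³ → container 5 (remaining 7 m³)
19 m³ → container 6 (remaining 11 m³)
16 m³ → container 7 (remaining 14 m³)
3 m³ → container 7 (remaining 11 m³)
20 m³ → container 8 (remaining 10 m³)
28 m³ → container 9 (remaining 2 m³)
27 m³ → container 10 (remaining 3 m³)
14 m³ → container 11 (remaining 16 m³)
11 m³ → container 11 (remaining 5 m³)
26 m³ → container 12 (remaining 4 m³)
12 containers × 30 m³ = 360 m³; used 288 m³; unused 72 m³.

72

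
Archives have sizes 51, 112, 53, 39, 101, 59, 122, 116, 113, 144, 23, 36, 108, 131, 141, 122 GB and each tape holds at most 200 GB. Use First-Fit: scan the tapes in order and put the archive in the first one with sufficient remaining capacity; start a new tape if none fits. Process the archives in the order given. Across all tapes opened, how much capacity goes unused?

tape 1: place 51 GB, 149 GB left
tape 1: place 112 GB, 37 GB left
tape 2: place 53 GB, 147 GB left
tape 2: place 39 GB, 108 GB left
tape 2: place 101 GB, 7 GB left
tape 3: place 59 GB, 141 GB left
tape 3: place 122 GB, 19 GB left
tape 4: place 116 GB, 84 GB left
tape 5: place 113 GB, 87 GB left
tape 6: place 144 GB, 56 GB left
tape 1: place 23 GB, 14 GB left
tape 4: place 36 GB, 48 GB left
tape 7: place 108 GB, 92 GB left
tape 8: place 131 GB, 69 GB left
tape 9: place 141 GB, 59 GB left
tape 10: place 122 GB, 78 GB left
10 tapes × 200 GB = 2000 GB; used 1471 GB; unused 529 GB.

529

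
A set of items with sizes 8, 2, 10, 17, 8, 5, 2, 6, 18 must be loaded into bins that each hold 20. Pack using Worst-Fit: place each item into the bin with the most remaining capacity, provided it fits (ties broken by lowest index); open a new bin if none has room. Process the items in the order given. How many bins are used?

5 bins

bin 1: place 8, 12 left
bin 1: place 2, 10 left
bin 1: place 10, 0 left
bin 2: place 17, 3 left
bin 3: place 8, 12 left
bin 3: place 5, 7 left
bin 3: place 2, 5 left
bin 4: place 6, 14 left
bin 5: place 18, 2 left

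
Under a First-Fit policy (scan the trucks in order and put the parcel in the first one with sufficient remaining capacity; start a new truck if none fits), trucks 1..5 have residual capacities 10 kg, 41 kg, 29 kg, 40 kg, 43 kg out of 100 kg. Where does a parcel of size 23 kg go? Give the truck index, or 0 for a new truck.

2

Trucks with room: truck 2 (41 kg), truck 3 (29 kg), truck 4 (40 kg), truck 5 (43 kg).
The first with room is truck 2.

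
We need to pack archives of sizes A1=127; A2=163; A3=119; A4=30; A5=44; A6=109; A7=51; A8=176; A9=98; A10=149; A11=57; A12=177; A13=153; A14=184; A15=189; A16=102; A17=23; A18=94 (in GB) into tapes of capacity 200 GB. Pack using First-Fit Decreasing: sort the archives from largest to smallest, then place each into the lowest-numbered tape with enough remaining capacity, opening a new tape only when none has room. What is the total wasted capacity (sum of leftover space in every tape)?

355

Sorted descending: 189, 184, 177, 176, 163, 153, 149, 127, 119, 109, 102, 98, 94, 57, 51, 44, 30, 23.
Put 189 GB in tape 1; 11 GB remain.
Put 184 GB in tape 2; 16 GB remain.
Put 177 GB in tape 3; 23 GB remain.
Put 176 GB in tape 4; 24 GB remain.
Put 163 GB in tape 5; 37 GB remain.
Put 153 GB in tape 6; 47 GB remain.
Put 149 GB in tape 7; 51 GB remain.
Put 127 GB in tape 8; 73 GB remain.
Put 119 GB in tape 9; 81 GB remain.
Put 109 GB in tape 10; 91 GB remain.
Put 102 GB in tape 11; 98 GB remain.
Put 98 GB in tape 11; 0 GB remain.
Put 94 GB in tape 12; 106 GB remain.
Put 57 GB in tape 8; 16 GB remain.
Put 51 GB in tape 7; 0 GB remain.
Put 44 GB in tape 6; 3 GB remain.
Put 30 GB in tape 5; 7 GB remain.
Put 23 GB in tape 3; 0 GB remain.
12 tapes × 200 GB = 2400 GB; used 2045 GB; unused 355 GB.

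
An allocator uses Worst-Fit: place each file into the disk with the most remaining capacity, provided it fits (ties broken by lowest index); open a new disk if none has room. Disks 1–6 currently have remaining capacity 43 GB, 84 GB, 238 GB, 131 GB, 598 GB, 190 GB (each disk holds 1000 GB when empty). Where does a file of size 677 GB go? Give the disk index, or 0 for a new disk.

No disk has ≥ 677 GB free, so a new disk is opened.

0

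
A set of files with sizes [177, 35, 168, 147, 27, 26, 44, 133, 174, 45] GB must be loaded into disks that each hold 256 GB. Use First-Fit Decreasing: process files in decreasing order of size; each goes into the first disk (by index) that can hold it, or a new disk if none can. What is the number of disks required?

5 disks

Sorted descending: 177, 174, 168, 147, 133, 45, 44, 35, 27, 26.
177 GB → disk 1 (remaining 79 GB)
174 GB → disk 2 (remaining 82 GB)
168 GB → disk 3 (remaining 88 GB)
147 GB → disk 4 (remaining 109 GB)
133 GB → disk 5 (remaining 123 GB)
45 GB → disk 1 (remaining 34 GB)
44 GB → disk 2 (remaining 38 GB)
35 GB → disk 2 (remaining 3 GB)
27 GB → disk 1 (remaining 7 GB)
26 GB → disk 3 (remaining 62 GB)
Final disks: [177,45,27] [174,44,35] [168,26] [147] [133].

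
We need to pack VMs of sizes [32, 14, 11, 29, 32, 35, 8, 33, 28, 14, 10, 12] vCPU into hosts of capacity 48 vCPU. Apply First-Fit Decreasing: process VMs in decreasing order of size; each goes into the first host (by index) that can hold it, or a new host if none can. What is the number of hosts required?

Sorted descending: 35, 33, 32, 32, 29, 28, 14, 14, 12, 11, 10, 8.
Put 35 vCPU in host 1; 13 vCPU remain.
Put 33 vCPU in host 2; 15 vCPU remain.
Put 32 vCPU in host 3; 16 vCPU remain.
Put 32 vCPU in host 4; 16 vCPU remain.
Put 29 vCPU in host 5; 19 vCPU remain.
Put 28 vCPU in host 6; 20 vCPU remain.
Put 14 vCPU in host 2; 1 vCPU remain.
Put 14 vCPU in host 3; 2 vCPU remain.
Put 12 vCPU in host 1; 1 vCPU remain.
Put 11 vCPU in host 4; 5 vCPU remain.
Put 10 vCPU in host 5; 9 vCPU remain.
Put 8 vCPU in host 5; 1 vCPU remain.
Final hosts: [35,12] [33,14] [32,14] [32,11] [29,10,8] [28].

6 hosts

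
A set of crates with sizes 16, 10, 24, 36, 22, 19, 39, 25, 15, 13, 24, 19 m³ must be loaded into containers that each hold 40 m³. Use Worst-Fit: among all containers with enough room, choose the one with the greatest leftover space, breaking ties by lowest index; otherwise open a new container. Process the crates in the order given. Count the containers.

9 containers

Put 16 m³ in container 1; 24 m³ remain.
Put 10 m³ in container 1; 14 m³ remain.
Put 24 m³ in container 2; 16 m³ remain.
Put 36 m³ in container 3; 4 m³ remain.
Put 22 m³ in container 4; 18 m³ remain.
Put 19 m³ in container 5; 21 m³ remain.
Put 39 m³ in container 6; 1 m³ remain.
Put 25 m³ in container 7; 15 m³ remain.
Put 15 m³ in container 5; 6 m³ remain.
Put 13 m³ in container 4; 5 m³ remain.
Put 24 m³ in container 8; 16 m³ remain.
Put 19 m³ in container 9; 21 m³ remain.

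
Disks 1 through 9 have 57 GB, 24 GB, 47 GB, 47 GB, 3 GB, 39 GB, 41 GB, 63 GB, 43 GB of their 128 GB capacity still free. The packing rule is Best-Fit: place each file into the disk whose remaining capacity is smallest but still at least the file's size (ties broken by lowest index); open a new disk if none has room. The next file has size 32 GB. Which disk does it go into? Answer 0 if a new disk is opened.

Disks with room: disk 1 (57 GB), disk 3 (47 GB), disk 4 (47 GB), disk 6 (39 GB), disk 7 (41 GB), disk 8 (63 GB), disk 9 (43 GB).
Tightest fit is disk 6 with 39 GB free.

6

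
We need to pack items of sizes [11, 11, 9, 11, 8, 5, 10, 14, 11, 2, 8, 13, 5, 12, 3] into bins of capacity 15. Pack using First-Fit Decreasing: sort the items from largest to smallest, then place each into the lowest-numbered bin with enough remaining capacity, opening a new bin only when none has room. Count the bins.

11 bins

Sorted descending: 14, 13, 12, 11, 11, 11, 11, 10, 9, 8, 8, 5, 5, 3, 2.
bin 1: place 14, 1 left
bin 2: place 13, 2 left
bin 3: place 12, 3 left
bin 4: place 11, 4 left
bin 5: place 11, 4 left
bin 6: place 11, 4 left
bin 7: place 11, 4 left
bin 8: place 10, 5 left
bin 9: place 9, 6 left
bin 10: place 8, 7 left
bin 11: place 8, 7 left
bin 8: place 5, 0 left
bin 9: place 5, 1 left
bin 3: place 3, 0 left
bin 2: place 2, 0 left
Final bins: [14] [13,2] [12,3] [11] [11] [11] [11] [10,5] [9,5] [8] [8].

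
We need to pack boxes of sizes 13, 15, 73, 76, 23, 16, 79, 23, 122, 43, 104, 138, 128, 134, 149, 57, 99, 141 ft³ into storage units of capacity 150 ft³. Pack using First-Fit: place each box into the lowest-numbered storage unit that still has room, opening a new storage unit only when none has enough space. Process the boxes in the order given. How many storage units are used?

11

storage unit 1: place 13 ft³, 137 ft³ left
storage unit 1: place 15 ft³, 122 ft³ left
storage unit 1: place 73 ft³, 49 ft³ left
storage unit 2: place 76 ft³, 74 ft³ left
storage unit 1: place 23 ft³, 26 ft³ left
storage unit 1: place 16 ft³, 10 ft³ left
storage unit 3: place 79 ft³, 71 ft³ left
storage unit 2: place 23 ft³, 51 ft³ left
storage unit 4: place 122 ft³, 28 ft³ left
storage unit 2: place 43 ft³, 8 ft³ left
storage unit 5: place 104 ft³, 46 ft³ left
storage unit 6: place 138 ft³, 12 ft³ left
storage unit 7: place 128 ft³, 22 ft³ left
storage unit 8: place 134 ft³, 16 ft³ left
storage unit 9: place 149 ft³, 1 ft³ left
storage unit 3: place 57 ft³, 14 ft³ left
storage unit 10: place 99 ft³, 51 ft³ left
storage unit 11: place 141 ft³, 9 ft³ left
Final storage units: [13,15,73,23,16] [76,23,43] [79,57] [122] [104] [138] [128] [134] [149] [99] [141].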